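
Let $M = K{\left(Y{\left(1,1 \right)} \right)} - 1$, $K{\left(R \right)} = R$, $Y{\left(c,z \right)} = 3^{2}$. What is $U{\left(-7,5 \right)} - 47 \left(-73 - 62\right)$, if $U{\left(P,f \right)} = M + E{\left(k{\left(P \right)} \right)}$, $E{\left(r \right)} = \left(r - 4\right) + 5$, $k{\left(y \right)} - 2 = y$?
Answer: $6349$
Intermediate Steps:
$Y{\left(c,z \right)} = 9$
$k{\left(y \right)} = 2 + y$
$E{\left(r \right)} = 1 + r$ ($E{\left(r \right)} = \left(-4 + r\right) + 5 = 1 + r$)
$M = 8$ ($M = 9 - 1 = 8$)
$U{\left(P,f \right)} = 11 + P$ ($U{\left(P,f \right)} = 8 + \left(1 + \left(2 + P\right)\right) = 8 + \left(3 + P\right) = 11 + P$)
$U{\left(-7,5 \right)} - 47 \left(-73 - 62\right) = \left(11 - 7\right) - 47 \left(-73 - 62\right) = 4 - 47 \left(-73 - 62\right) = 4 - -6345 = 4 + 6345 = 6349$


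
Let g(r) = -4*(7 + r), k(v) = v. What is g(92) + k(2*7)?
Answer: -382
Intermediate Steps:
g(r) = -28 - 4*r
g(92) + k(2*7) = (-28 - 4*92) + 2*7 = (-28 - 368) + 14 = -396 + 14 = -382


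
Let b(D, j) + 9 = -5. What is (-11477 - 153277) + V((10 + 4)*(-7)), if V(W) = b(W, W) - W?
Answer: -164670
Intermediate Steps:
b(D, j) = -14 (b(D, j) = -9 - 5 = -14)
V(W) = -14 - W
(-11477 - 153277) + V((10 + 4)*(-7)) = (-11477 - 153277) + (-14 - (10 + 4)*(-7)) = -164754 + (-14 - 14*(-7)) = -164754 + (-14 - 1*(-98)) = -164754 + (-14 + 98) = -164754 + 84 = -164670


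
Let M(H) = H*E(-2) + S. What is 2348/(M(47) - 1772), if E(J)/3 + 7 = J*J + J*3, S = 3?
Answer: -1174/1519 ≈ -0.77288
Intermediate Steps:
E(J) = -21 + 3*J**2 + 9*J (E(J) = -21 + 3*(J*J + J*3) = -21 + 3*(J**2 + 3*J) = -21 + (3*J**2 + 9*J) = -21 + 3*J**2 + 9*J)
M(H) = 3 - 27*H (M(H) = H*(-21 + 3*(-2)**2 + 9*(-2)) + 3 = H*(-21 + 3*4 - 18) + 3 = H*(-21 + 12 - 18) + 3 = H*(-27) + 3 = -27*H + 3 = 3 - 27*H)
2348/(M(47) - 1772) = 2348/((3 - 27*47) - 1772) = 2348/((3 - 1269) - 1772) = 2348/(-1266 - 1772) = 2348/(-3038) = 2348*(-1/3038) = -1174/1519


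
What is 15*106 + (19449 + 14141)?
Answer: 35180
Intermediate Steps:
15*106 + (19449 + 14141) = 1590 + 33590 = 35180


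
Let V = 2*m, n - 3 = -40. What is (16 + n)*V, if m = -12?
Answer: 504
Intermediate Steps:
n = -37 (n = 3 - 40 = -37)
V = -24 (V = 2*(-12) = -24)
(16 + n)*V = (16 - 37)*(-24) = -21*(-24) = 504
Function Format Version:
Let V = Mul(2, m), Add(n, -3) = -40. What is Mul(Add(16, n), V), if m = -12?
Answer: 504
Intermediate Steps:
n = -37 (n = Add(3, -40) = -37)
V = -24 (V = Mul(2, -12) = -24)
Mul(Add(16, n), V) = Mul(Add(16, -37), -24) = Mul(-21, -24) = 504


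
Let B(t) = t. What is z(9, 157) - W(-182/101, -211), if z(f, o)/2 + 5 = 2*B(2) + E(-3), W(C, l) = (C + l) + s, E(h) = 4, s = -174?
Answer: 39673/101 ≈ 392.80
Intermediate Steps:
W(C, l) = -174 + C + l (W(C, l) = (C + l) - 174 = -174 + C + l)
z(f, o) = 6 (z(f, o) = -10 + 2*(2*2 + 4) = -10 + 2*(4 + 4) = -10 + 2*8 = -10 + 16 = 6)
z(9, 157) - W(-182/101, -211) = 6 - (-174 - 182/101 - 211) = 6 - 1*(-39067/101) = 6 + 39067/101 = 39673/101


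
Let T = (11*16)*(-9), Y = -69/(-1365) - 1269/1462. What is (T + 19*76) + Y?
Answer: -93673169/665210 ≈ -140.82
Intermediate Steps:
Y = -543769/665210 (Y = -69*(-1/1365) - 1269*1/1462 = 23/455 - 1269/1462 = -543769/665210 ≈ -0.81744)
T = -1584 (T = 176*(-9) = -1584)
(T + 19*76) + Y = (-1584 + 19*76) - 543769/665210 = (-1584 + 1444) - 543769/665210 = -140 - 543769/665210 = -93673169/665210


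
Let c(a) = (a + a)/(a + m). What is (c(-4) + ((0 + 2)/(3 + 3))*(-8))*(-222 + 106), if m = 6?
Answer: 2320/3 ≈ 773.33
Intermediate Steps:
c(a) = 2*a/(6 + a) (c(a) = (a + a)/(a + 6) = (2*a)/(6 + a) = 2*a/(6 + a))
(c(-4) + ((0 + 2)/(3 + 3))*(-8))*(-222 + 106) = (2*(-4)/(6 - 4) + ((0 + 2)/(3 + 3))*(-8))*(-222 + 106) = (2*(-4)/2 + (2/6)*(-8))*(-116) = (2*(-4)*(½) + (2*(⅙))*(-8))*(-116) = (-4 + (⅓)*(-8))*(-116) = (-4 - 8/3)*(-116) = -20/3*(-116) = 2320/3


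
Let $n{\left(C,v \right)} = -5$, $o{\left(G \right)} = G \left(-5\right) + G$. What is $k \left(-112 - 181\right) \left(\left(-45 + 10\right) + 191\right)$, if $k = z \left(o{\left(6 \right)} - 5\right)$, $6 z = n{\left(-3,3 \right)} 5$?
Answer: $-5523050$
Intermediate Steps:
$o{\left(G \right)} = - 4 G$ ($o{\left(G \right)} = - 5 G + G = - 4 G$)
$z = - \frac{25}{6}$ ($z = \frac{\left(-5\right) 5}{6} = \frac{1}{6} \left(-25\right) = - \frac{25}{6} \approx -4.1667$)
$k = \frac{725}{6}$ ($k = - \frac{25 \left(\left(-4\right) 6 - 5\right)}{6} = - \frac{25 \left(-24 - 5\right)}{6} = \left(- \frac{25}{6}\right) \left(-29\right) = \frac{725}{6} \approx 120.83$)
$k \left(-112 - 181\right) \left(\left(-45 + 10\right) + 191\right) = \frac{725 \left(-112 - 181\right) \left(\left(-45 + 10\right) + 191\right)}{6} = \frac{725 \left(- 293 \left(-35 + 191\right)\right)}{6} = \frac{725 \left(\left(-293\right) 156\right)}{6} = \frac{725}{6} \left(-45708\right) = -5523050$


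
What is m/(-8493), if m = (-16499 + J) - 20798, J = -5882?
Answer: 14393/2831 ≈ 5.0841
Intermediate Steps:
m = -43179 (m = (-16499 - 5882) - 20798 = -22381 - 20798 = -43179)
m/(-8493) = -43179/(-8493) = -43179*(-1/8493) = 14393/2831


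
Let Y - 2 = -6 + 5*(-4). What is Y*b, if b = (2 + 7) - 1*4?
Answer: -120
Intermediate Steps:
b = 5 (b = 9 - 4 = 5)
Y = -24 (Y = 2 + (-6 + 5*(-4)) = 2 + (-6 - 20) = 2 - 26 = -24)
Y*b = -24*5 = -120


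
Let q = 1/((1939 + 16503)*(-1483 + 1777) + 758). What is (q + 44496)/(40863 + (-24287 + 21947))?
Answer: 241288726177/208898903238 ≈ 1.1551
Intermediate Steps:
q = 1/5422706 (q = 1/(18442*294 + 758) = 1/(5421948 + 758) = 1/5422706 ≈ 1.8441e-7)
(q + 44496)/(40863 + (-24287 + 21947)) = (1/5422706 + 44496)/(40863 + (-24287 + 21947)) = 241288726177/(5422706*(40863 - 2340)) = (241288726177/5422706)/38523 = (241288726177/5422706)*(1/38523) = 241288726177/208898903238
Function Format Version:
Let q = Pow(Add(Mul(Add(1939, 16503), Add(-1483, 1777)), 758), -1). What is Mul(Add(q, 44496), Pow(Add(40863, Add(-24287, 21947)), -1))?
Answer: Rational(241288726177, 208898903238) ≈ 1.1551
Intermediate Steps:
q = Rational(1, 5422706) (q = Pow(Add(Mul(18442, 294), 758), -1) = Pow(Add(5421948, 758), -1) = Pow(5422706, -1) = Rational(1, 5422706) ≈ 1.8441e-7)
Mul(Add(q, 44496), Pow(Add(40863, Add(-24287, 21947)), -1)) = Mul(Add(Rational(1, 5422706), 44496), Pow(Add(40863, Add(-24287, 21947)), -1)) = Mul(Rational(241288726177, 5422706), Pow(Add(40863, -2340), -1)) = Mul(Rational(241288726177, 5422706), Pow(38523, -1)) = Mul(Rational(241288726177, 5422706), Rational(1, 38523)) = Rational(241288726177, 208898903238)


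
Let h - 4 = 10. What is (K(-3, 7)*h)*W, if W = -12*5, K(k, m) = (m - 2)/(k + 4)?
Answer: -4200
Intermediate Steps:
h = 14 (h = 4 + 10 = 14)
K(k, m) = (-2 + m)/(4 + k)
W = -60
(K(-3, 7)*h)*W = (((-2 + 7)/(4 - 3))*14)*(-60) = ((5/1)*14)*(-60) = ((1*5)*14)*(-60) = (5*14)*(-60) = 70*(-60) = -4200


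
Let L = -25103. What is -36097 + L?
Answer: -61200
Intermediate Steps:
-36097 + L = -36097 - 25103 = -61200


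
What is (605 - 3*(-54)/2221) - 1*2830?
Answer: -4941563/2221 ≈ -2224.9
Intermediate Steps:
(605 - 3*(-54)/2221) - 1*2830 = (605 + 162*(1/2221)) - 2830 = (605 + 162/2221) - 2830 = 1343867/2221 - 2830 = -4941563/2221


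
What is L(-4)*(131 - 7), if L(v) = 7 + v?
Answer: 372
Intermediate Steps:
L(-4)*(131 - 7) = (7 - 4)*(131 - 7) = 3*124 = 372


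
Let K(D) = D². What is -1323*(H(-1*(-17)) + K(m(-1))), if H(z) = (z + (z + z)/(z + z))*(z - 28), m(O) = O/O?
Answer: 260631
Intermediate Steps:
m(O) = 1
H(z) = (1 + z)*(-28 + z) (H(z) = (z + (2*z)/((2*z)))*(-28 + z) = (z + (2*z)*(1/(2*z)))*(-28 + z) = (z + 1)*(-28 + z) = (1 + z)*(-28 + z))
-1323*(H(-1*(-17)) + K(m(-1))) = -1323*((-28 + (-1*(-17))² - (-27)*(-17)) + 1²) = -1323*((-28 + 17² - 27*17) + 1) = -1323*((-28 + 289 - 459) + 1) = -1323*(-198 + 1) = -1323*(-197) = 260631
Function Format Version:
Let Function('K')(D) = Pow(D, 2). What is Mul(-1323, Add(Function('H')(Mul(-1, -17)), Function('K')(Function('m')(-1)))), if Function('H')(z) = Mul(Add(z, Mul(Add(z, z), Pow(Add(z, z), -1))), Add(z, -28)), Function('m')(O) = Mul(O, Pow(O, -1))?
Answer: 260631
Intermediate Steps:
Function('m')(O) = 1
Function('H')(z) = Mul(Add(1, z), Add(-28, z)) (Function('H')(z) = Mul(Add(z, Mul(Mul(2, z), Pow(Mul(2, z), -1))), Add(-28, z)) = Mul(Add(z, Mul(Mul(2, z), Mul(Rational(1, 2), Pow(z, -1)))), Add(-28, z)) = Mul(Add(z, 1), Add(-28, z)) = Mul(Add(1, z), Add(-28, z)))
Mul(-1323, Add(Function('H')(Mul(-1, -17)), Function('K')(Function('m')(-1)))) = Mul(-1323, Add(Add(-28, Pow(Mul(-1, -17), 2), Mul(-27, Mul(-1, -17))), Pow(1, 2))) = Mul(-1323, Add(Add(-28, Pow(17, 2), Mul(-27, 17)), 1)) = Mul(-1323, Add(Add(-28, 289, -459), 1)) = Mul(-1323, Add(-198, 1)) = Mul(-1323, -197) = 260631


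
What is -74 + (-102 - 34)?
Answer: -210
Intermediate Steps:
-74 + (-102 - 34) = -74 - 136 = -210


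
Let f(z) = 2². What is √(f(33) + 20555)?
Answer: √20559 ≈ 143.38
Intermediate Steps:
f(z) = 4
√(f(33) + 20555) = √(4 + 20555) = √20559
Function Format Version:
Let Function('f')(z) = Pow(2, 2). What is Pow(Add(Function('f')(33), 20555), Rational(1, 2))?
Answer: Pow(20559, Rational(1, 2)) ≈ 143.38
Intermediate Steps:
Function('f')(z) = 4
Pow(Add(Function('f')(33), 20555), Rational(1, 2)) = Pow(Add(4, 20555), Rational(1, 2)) = Pow(20559, Rational(1, 2))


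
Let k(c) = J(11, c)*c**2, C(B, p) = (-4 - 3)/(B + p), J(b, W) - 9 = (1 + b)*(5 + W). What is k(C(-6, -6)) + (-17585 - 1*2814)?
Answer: -733433/36 ≈ -20373.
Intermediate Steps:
J(b, W) = 9 + (1 + b)*(5 + W)
C(B, p) = -7/(B + p)
k(c) = c**2*(69 + 12*c) (k(c) = (14 + c + 5*11 + c*11)*c**2 = (14 + c + 55 + 11*c)*c**2 = (69 + 12*c)*c**2 = c**2*(69 + 12*c))
k(C(-6, -6)) + (-17585 - 1*2814) = (-7/(-6 - 6))**2*(69 + 12*(-7/(-6 - 6))) + (-17585 - 1*2814) = (-7/(-12))**2*(69 + 12*(-7/(-12))) + (-17585 - 2814) = (-7*(-1/12))**2*(69 + 12*(-7*(-1/12))) - 20399 = (7/12)**2*(69 + 12*(7/12)) - 20399 = 49*(69 + 7)/144 - 20399 = (49/144)*76 - 20399 = 931/36 - 20399 = -733433/36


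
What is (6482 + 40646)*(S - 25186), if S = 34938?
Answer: 459592256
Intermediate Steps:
(6482 + 40646)*(S - 25186) = (6482 + 40646)*(34938 - 25186) = 47128*9752 = 459592256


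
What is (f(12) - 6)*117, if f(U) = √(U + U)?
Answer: -702 + 234*√6 ≈ -128.82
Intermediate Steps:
f(U) = √2*√U (f(U) = √(2*U) = √2*√U)
(f(12) - 6)*117 = (√2*√12 - 6)*117 = (√2*(2*√3) - 6)*117 = (2*√6 - 6)*117 = (-6 + 2*√6)*117 = -702 + 234*√6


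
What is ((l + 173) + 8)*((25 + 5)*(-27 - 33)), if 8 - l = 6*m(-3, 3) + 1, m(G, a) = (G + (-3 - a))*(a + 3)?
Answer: -921600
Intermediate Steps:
m(G, a) = (3 + a)*(-3 + G - a) (m(G, a) = (-3 + G - a)*(3 + a) = (3 + a)*(-3 + G - a))
l = 331 (l = 8 - (6*(-9 - 1*3² - 6*3 + 3*(-3) - 3*3) + 1) = 8 - (6*(-9 - 1*9 - 18 - 9 - 9) + 1) = 8 - (6*(-9 - 9 - 18 - 9 - 9) + 1) = 8 - (6*(-54) + 1) = 8 - (-324 + 1) = 8 - 1*(-323) = 8 + 323 = 331)
((l + 173) + 8)*((25 + 5)*(-27 - 33)) = ((331 + 173) + 8)*((25 + 5)*(-27 - 33)) = (504 + 8)*(30*(-60)) = 512*(-1800) = -921600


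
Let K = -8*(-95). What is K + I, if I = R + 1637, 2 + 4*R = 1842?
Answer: 2857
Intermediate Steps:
R = 460 (R = -½ + (¼)*1842 = -½ + 921/2 = 460)
I = 2097 (I = 460 + 1637 = 2097)
K = 760
K + I = 760 + 2097 = 2857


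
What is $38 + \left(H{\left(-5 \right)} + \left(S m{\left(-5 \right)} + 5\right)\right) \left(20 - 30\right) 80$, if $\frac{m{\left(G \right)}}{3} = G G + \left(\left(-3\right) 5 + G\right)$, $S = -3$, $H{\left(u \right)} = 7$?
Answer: $26438$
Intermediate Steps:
$m{\left(G \right)} = -45 + 3 G + 3 G^{2}$ ($m{\left(G \right)} = 3 \left(G G + \left(\left(-3\right) 5 + G\right)\right) = 3 \left(G^{2} + \left(-15 + G\right)\right) = 3 \left(-15 + G + G^{2}\right) = -45 + 3 G + 3 G^{2}$)
$38 + \left(H{\left(-5 \right)} + \left(S m{\left(-5 \right)} + 5\right)\right) \left(20 - 30\right) 80 = 38 + \left(7 + \left(- 3 \left(-45 + 3 \left(-5\right) + 3 \left(-5\right)^{2}\right) + 5\right)\right) \left(20 - 30\right) 80 = 38 + \left(7 + \left(- 3 \left(-45 - 15 + 3 \cdot 25\right) + 5\right)\right) \left(-10\right) 80 = 38 + \left(7 + \left(- 3 \left(-45 - 15 + 75\right) + 5\right)\right) \left(-10\right) 80 = 38 + \left(7 + \left(\left(-3\right) 15 + 5\right)\right) \left(-10\right) 80 = 38 + \left(7 + \left(-45 + 5\right)\right) \left(-10\right) 80 = 38 + \left(7 - 40\right) \left(-10\right) 80 = 38 + \left(-33\right) \left(-10\right) 80 = 38 + 330 \cdot 80 = 38 + 26400 = 26438$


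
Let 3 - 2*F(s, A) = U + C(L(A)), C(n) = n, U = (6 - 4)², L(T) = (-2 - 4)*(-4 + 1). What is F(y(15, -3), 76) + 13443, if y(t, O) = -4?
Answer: 26867/2 ≈ 13434.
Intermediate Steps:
L(T) = 18 (L(T) = -6*(-3) = 18)
U = 4 (U = 2² = 4)
F(s, A) = -19/2 (F(s, A) = 3/2 - (4 + 18)/2 = 3/2 - ½*22 = 3/2 - 11 = -19/2)
F(y(15, -3), 76) + 13443 = -19/2 + 13443 = 26867/2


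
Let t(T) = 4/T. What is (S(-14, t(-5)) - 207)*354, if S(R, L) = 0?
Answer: -73278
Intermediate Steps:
(S(-14, t(-5)) - 207)*354 = (0 - 207)*354 = -207*354 = -73278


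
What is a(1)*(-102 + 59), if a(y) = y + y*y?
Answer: -86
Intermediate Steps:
a(y) = y + y**2
a(1)*(-102 + 59) = (1*(1 + 1))*(-102 + 59) = (1*2)*(-43) = 2*(-43) = -86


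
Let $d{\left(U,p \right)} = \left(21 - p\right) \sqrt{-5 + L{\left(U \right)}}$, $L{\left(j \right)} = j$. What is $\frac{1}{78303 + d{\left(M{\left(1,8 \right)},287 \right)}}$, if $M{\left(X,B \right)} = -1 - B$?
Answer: $\frac{78303}{6132350393} + \frac{266 i \sqrt{14}}{6132350393} \approx 1.2769 \cdot 10^{-5} + 1.623 \cdot 10^{-7} i$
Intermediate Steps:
$d{\left(U,p \right)} = \sqrt{-5 + U} \left(21 - p\right)$ ($d{\left(U,p \right)} = \left(21 - p\right) \sqrt{-5 + U} = \sqrt{-5 + U} \left(21 - p\right)$)
$\frac{1}{78303 + d{\left(M{\left(1,8 \right)},287 \right)}} = \frac{1}{78303 + \sqrt{-5 - 9} \left(21 - 287\right)} = \frac{1}{78303 + \sqrt{-5 - 9} \left(-266\right)} = \frac{1}{78303 + \sqrt{-14} \left(-266\right)} = \frac{1}{78303 + i \sqrt{14} \left(-266\right)} = \frac{1}{78303 - 266 i \sqrt{14}}$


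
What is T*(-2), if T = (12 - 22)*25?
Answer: 500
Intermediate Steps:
T = -250 (T = -10*25 = -250)
T*(-2) = -250*(-2) = 500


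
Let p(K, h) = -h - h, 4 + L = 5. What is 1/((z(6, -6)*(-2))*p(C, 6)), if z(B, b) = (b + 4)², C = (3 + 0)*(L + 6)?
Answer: 1/96 ≈ 0.010417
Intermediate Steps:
L = 1 (L = -4 + 5 = 1)
C = 21 (C = (3 + 0)*(1 + 6) = 3*7 = 21)
p(K, h) = -2*h
z(B, b) = (4 + b)²
1/((z(6, -6)*(-2))*p(C, 6)) = 1/(((4 - 6)²*(-2))*(-2*6)) = 1/(((-2)²*(-2))*(-12)) = 1/((4*(-2))*(-12)) = 1/(-8*(-12)) = 1/96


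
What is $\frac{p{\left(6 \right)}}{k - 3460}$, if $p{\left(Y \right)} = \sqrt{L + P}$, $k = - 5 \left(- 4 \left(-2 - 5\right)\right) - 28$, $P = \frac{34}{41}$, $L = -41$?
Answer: $- \frac{3 i \sqrt{7503}}{148748} \approx - 0.001747 i$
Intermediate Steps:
$P = \frac{34}{41}$ ($P = 34 \cdot \frac{1}{41} = \frac{34}{41} \approx 0.82927$)
$k = -168$ ($k = - 5 \left(\left(-4\right) \left(-7\right)\right) - 28 = \left(-5\right) 28 - 28 = -140 - 28 = -168$)
$p{\left(Y \right)} = \frac{3 i \sqrt{7503}}{41}$ ($p{\left(Y \right)} = \sqrt{-41 + \frac{34}{41}} = \sqrt{- \frac{1647}{41}} = \frac{3 i \sqrt{7503}}{41}$)
$\frac{p{\left(6 \right)}}{k - 3460} = \frac{\frac{3}{41} i \sqrt{7503}}{-168 - 3460} = \frac{\frac{3}{41} i \sqrt{7503}}{-3628} = \frac{3 i \sqrt{7503}}{41} \left(- \frac{1}{3628}\right) = - \frac{3 i \sqrt{7503}}{148748}$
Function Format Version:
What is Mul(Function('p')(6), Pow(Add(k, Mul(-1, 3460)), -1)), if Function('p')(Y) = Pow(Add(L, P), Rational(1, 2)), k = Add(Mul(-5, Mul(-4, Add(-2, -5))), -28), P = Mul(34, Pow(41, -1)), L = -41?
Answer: Mul(Rational(-3, 148748), I, Pow(7503, Rational(1, 2))) ≈ Mul(-0.0017470, I)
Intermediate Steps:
P = Rational(34, 41) (P = Mul(34, Rational(1, 41)) = Rational(34, 41) ≈ 0.82927)
k = -168 (k = Add(Mul(-5, Mul(-4, -7)), -28) = Add(Mul(-5, 28), -28) = Add(-140, -28) = -168)
Function('p')(Y) = Mul(Rational(3, 41), I, Pow(7503, Rational(1, 2))) (Function('p')(Y) = Pow(Add(-41, Rational(34, 41)), Rational(1, 2)) = Pow(Rational(-1647, 41), Rational(1, 2)) = Mul(Rational(3, 41), I, Pow(7503, Rational(1, 2))))
Mul(Function('p')(6), Pow(Add(k, Mul(-1, 3460)), -1)) = Mul(Mul(Rational(3, 41), I, Pow(7503, Rational(1, 2))), Pow(Add(-168, Mul(-1, 3460)), -1)) = Mul(Mul(Rational(3, 41), I, Pow(7503, Rational(1, 2))), Pow(Add(-168, -3460), -1)) = Mul(Mul(Rational(3, 41), I, Pow(7503, Rational(1, 2))), Pow(-3628, -1)) = Mul(Mul(Rational(3, 41), I, Pow(7503, Rational(1, 2))), Rational(-1, 3628)) = Mul(Rational(-3, 148748), I, Pow(7503, Rational(1, 2)))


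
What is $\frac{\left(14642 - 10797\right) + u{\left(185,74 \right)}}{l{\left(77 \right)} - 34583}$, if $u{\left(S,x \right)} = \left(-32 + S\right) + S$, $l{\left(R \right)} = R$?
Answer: $- \frac{4183}{34506} \approx -0.12123$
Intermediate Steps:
$u{\left(S,x \right)} = -32 + 2 S$
$\frac{\left(14642 - 10797\right) + u{\left(185,74 \right)}}{l{\left(77 \right)} - 34583} = \frac{\left(14642 - 10797\right) + \left(-32 + 2 \cdot 185\right)}{77 - 34583} = \frac{\left(14642 - 10797\right) + \left(-32 + 370\right)}{-34506} = \left(3845 + 338\right) \left(- \frac{1}{34506}\right) = 4183 \left(- \frac{1}{34506}\right) = - \frac{4183}{34506}$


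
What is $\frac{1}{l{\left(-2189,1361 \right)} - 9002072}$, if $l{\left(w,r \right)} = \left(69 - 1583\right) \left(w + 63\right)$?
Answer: $- \frac{1}{5783308} \approx -1.7291 \cdot 10^{-7}$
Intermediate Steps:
$l{\left(w,r \right)} = -95382 - 1514 w$ ($l{\left(w,r \right)} = - 1514 \left(63 + w\right) = -95382 - 1514 w$)
$\frac{1}{l{\left(-2189,1361 \right)} - 9002072} = \frac{1}{\left(-95382 - -3314146\right) - 9002072} = \frac{1}{\left(-95382 + 3314146\right) - 9002072} = \frac{1}{3218764 - 9002072} = \frac{1}{-5783308} = - \frac{1}{5783308}$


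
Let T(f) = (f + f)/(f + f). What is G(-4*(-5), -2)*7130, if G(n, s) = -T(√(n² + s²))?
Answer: -7130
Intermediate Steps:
T(f) = 1 (T(f) = (2*f)/((2*f)) = (2*f)*(1/(2*f)) = 1)
G(n, s) = -1 (G(n, s) = -1*1 = -1)
G(-4*(-5), -2)*7130 = -1*7130 = -7130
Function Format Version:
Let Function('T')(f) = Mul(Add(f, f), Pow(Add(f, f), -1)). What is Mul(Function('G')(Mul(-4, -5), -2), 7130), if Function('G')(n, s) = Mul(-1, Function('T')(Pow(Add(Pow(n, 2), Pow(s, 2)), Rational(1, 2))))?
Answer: -7130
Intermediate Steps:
Function('T')(f) = 1 (Function('T')(f) = Mul(Mul(2, f), Pow(Mul(2, f), -1)) = Mul(Mul(2, f), Mul(Rational(1, 2), Pow(f, -1))) = 1)
Function('G')(n, s) = -1 (Function('G')(n, s) = Mul(-1, 1) = -1)
Mul(Function('G')(Mul(-4, -5), -2), 7130) = Mul(-1, 7130) = -7130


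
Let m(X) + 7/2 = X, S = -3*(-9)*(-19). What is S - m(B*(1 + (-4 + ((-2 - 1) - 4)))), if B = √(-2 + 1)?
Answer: -1019/2 + 10*I ≈ -509.5 + 10.0*I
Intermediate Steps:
B = I (B = √(-1) = I ≈ 1.0*I)
S = -513 (S = 27*(-19) = -513)
m(X) = -7/2 + X
S - m(B*(1 + (-4 + ((-2 - 1) - 4)))) = -513 - (-7/2 + I*(1 + (-4 + ((-2 - 1) - 4)))) = -513 - (-7/2 + I*(1 + (-4 + (-3 - 4)))) = -513 - (-7/2 + I*(1 + (-4 - 7))) = -513 - (-7/2 + I*(1 - 11)) = -513 - (-7/2 + I*(-10)) = -513 - (-7/2 - 10*I) = -513 + (7/2 + 10*I) = -1019/2 + 10*I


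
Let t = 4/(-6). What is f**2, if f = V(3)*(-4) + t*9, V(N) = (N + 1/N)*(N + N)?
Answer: 7396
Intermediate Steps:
V(N) = 2*N*(N + 1/N) (V(N) = (N + 1/N)*(2*N) = 2*N*(N + 1/N))
t = -2/3 (t = 4*(-1/6) = -2/3 ≈ -0.66667)
f = -86 (f = (2 + 2*3**2)*(-4) - 2/3*9 = (2 + 2*9)*(-4) - 6 = (2 + 18)*(-4) - 6 = 20*(-4) - 6 = -80 - 6 = -86)
f**2 = (-86)**2 = 7396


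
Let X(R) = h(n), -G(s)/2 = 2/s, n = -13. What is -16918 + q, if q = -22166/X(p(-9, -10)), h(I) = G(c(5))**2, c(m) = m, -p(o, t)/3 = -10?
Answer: -412419/8 ≈ -51552.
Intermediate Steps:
p(o, t) = 30 (p(o, t) = -3*(-10) = 30)
G(s) = -4/s
h(I) = 16/25 (h(I) = (-4/5)**2 = 16/25)
X(R) = 16/25
q = -277075/8 (q = -22166/16/25 = -22166*25/16 = -277075/8 ≈ -34634.)
-16918 + q = -16918 - 277075/8 = -412419/8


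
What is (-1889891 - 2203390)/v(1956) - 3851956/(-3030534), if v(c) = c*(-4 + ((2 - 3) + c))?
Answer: 382472959847/1927498417884 ≈ 0.19843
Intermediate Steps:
v(c) = c*(-5 + c) (v(c) = c*(-4 + (-1 + c)) = c*(-5 + c))
(-1889891 - 2203390)/v(1956) - 3851956/(-3030534) = (-1889891 - 2203390)/((1956*(-5 + 1956))) - 3851956/(-3030534) = -4093281/(1956*1951) - 3851956*(-1/3030534) = -4093281/3816156 + 1925978/1515267 = -4093281*1/3816156 + 1925978/1515267 = -1364427/1272052 + 1925978/1515267 = 382472959847/1927498417884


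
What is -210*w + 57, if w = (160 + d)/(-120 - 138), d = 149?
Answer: 13266/43 ≈ 308.51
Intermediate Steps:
w = -103/86 (w = (160 + 149)/(-120 - 138) = 309/(-258) = 309*(-1/258) = -103/86 ≈ -1.1977)
-210*w + 57 = -210*(-103/86) + 57 = 10815/43 + 57 = 13266/43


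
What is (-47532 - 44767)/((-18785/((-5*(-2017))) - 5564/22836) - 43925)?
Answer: 46209907689/21992302495 ≈ 2.1012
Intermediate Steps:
(-47532 - 44767)/((-18785/((-5*(-2017))) - 5564/22836) - 43925) = -92299/((-18785/10085 - 5564*1/22836) - 43925) = -92299/((-18785*1/10085 - 1391/5709) - 43925) = -92299/((-3757/2017 - 1391/5709) - 43925) = -92299/(-24254360/11515053 - 43925) = -92299/(-505822957385/11515053) = -92299*(-11515053/505822957385) = 46209907689/21992302495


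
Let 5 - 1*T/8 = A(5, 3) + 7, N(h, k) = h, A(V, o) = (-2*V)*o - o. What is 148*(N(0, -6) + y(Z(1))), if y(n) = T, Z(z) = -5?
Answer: 36704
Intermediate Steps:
A(V, o) = -o - 2*V*o (A(V, o) = -2*V*o - o = -o - 2*V*o)
T = 248 (T = 40 - 8*(-1*3*(1 + 2*5) + 7) = 40 - 8*(-1*3*(1 + 10) + 7) = 40 - 8*(-1*3*11 + 7) = 40 - 8*(-33 + 7) = 40 - 8*(-26) = 40 + 208 = 248)
y(n) = 248
148*(N(0, -6) + y(Z(1))) = 148*(0 + 248) = 148*248 = 36704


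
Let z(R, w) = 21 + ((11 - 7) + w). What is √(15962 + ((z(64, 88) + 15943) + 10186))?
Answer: 2*√10551 ≈ 205.44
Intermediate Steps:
z(R, w) = 25 + w (z(R, w) = 21 + (4 + w) = 25 + w)
√(15962 + ((z(64, 88) + 15943) + 10186)) = √(15962 + (((25 + 88) + 15943) + 10186)) = √(15962 + ((113 + 15943) + 10186)) = √(15962 + (16056 + 10186)) = √(15962 + 26242) = √42204 = 2*√10551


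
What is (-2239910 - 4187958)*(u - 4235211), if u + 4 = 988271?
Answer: 20870927435392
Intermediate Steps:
u = 988267 (u = -4 + 988271 = 988267)
(-2239910 - 4187958)*(u - 4235211) = (-2239910 - 4187958)*(988267 - 4235211) = -6427868*(-3246944) = 20870927435392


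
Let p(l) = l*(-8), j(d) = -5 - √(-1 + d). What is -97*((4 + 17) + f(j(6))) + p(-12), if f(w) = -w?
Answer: -2426 - 97*√5 ≈ -2642.9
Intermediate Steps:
p(l) = -8*l
-97*((4 + 17) + f(j(6))) + p(-12) = -97*((4 + 17) - (-5 - √(-1 + 6))) - 8*(-12) = -97*(21 - (-5 - √5)) + 96 = -97*(21 + (5 + √5)) + 96 = -97*(26 + √5) + 96 = (-2522 - 97*√5) + 96 = -2426 - 97*√5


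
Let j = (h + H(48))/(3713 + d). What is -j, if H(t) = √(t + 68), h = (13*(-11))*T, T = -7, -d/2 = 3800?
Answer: 77/299 + 2*√29/3887 ≈ 0.26030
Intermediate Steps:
d = -7600 (d = -2*3800 = -7600)
h = 1001 (h = (13*(-11))*(-7) = -143*(-7) = 1001)
H(t) = √(68 + t)
j = -77/299 - 2*√29/3887 (j = (1001 + √(68 + 48))/(3713 - 7600) = (1001 + √116)/(-3887) = (1001 + 2*√29)*(-1/3887) = -77/299 - 2*√29/3887 ≈ -0.26030)
-j = -(-77/299 - 2*√29/3887) = 77/299 + 2*√29/3887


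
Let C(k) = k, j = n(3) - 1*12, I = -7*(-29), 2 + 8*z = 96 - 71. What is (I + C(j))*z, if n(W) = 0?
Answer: 4393/8 ≈ 549.13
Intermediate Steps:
z = 23/8 (z = -¼ + (96 - 71)/8 = -¼ + (⅛)*25 = -¼ + 25/8 = 23/8 ≈ 2.8750)
I = 203 (I = -1*(-203) = 203)
j = -12 (j = 0 - 1*12 = 0 - 12 = -12)
(I + C(j))*z = (203 - 12)*(23/8) = 191*(23/8) = 4393/8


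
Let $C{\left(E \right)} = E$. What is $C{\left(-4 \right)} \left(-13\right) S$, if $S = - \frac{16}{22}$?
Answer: $- \frac{416}{11} \approx -37.818$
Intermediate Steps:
$S = - \frac{8}{11}$ ($S = \left(-16\right) \frac{1}{22} = - \frac{8}{11} \approx -0.72727$)
$C{\left(-4 \right)} \left(-13\right) S = \left(-4\right) \left(-13\right) \left(- \frac{8}{11}\right) = 52 \left(- \frac{8}{11}\right) = - \frac{416}{11}$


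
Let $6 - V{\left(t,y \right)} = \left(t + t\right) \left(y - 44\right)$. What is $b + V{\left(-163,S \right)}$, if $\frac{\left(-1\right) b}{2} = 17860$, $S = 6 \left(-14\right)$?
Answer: $-77442$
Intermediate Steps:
$S = -84$
$V{\left(t,y \right)} = 6 - 2 t \left(-44 + y\right)$ ($V{\left(t,y \right)} = 6 - \left(t + t\right) \left(y - 44\right) = 6 - 2 t \left(-44 + y\right)$)
$b = -35720$ ($b = \left(-2\right) 17860 = -35720$)
$b + V{\left(-163,S \right)} = -35720 + \left(6 + 88 \left(-163\right) - \left(-326\right) \left(-84\right)\right) = -35720 - 41722 = -77442$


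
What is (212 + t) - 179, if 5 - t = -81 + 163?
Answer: -44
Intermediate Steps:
t = -77 (t = 5 - (-81 + 163) = 5 - 1*82 = 5 - 82 = -77)
(212 + t) - 179 = (212 - 77) - 179 = 135 - 179 = -44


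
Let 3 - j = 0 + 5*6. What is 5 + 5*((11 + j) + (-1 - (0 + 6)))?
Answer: -110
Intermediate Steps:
j = -27 (j = 3 - (0 + 5*6) = 3 - (0 + 30) = 3 - 1*30 = 3 - 30 = -27)
5 + 5*((11 + j) + (-1 - (0 + 6))) = 5 + 5*((11 - 27) + (-1 - (0 + 6))) = 5 + 5*(-16 + (-1 - 1*6)) = 5 + 5*(-16 + (-1 - 6)) = 5 + 5*(-16 - 7) = 5 + 5*(-23) = 5 - 115 = -110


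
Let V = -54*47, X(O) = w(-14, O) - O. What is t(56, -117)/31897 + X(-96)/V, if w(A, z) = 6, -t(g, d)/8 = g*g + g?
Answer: -11343977/13492431 ≈ -0.84077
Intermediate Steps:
t(g, d) = -8*g - 8*g² (t(g, d) = -8*(g*g + g) = -8*(g² + g) = -8*(g + g²) = -8*g - 8*g²)
X(O) = 6 - O
V = -2538
t(56, -117)/31897 + X(-96)/V = -8*56*(1 + 56)/31897 + (6 - 1*(-96))/(-2538) = -8*56*57*(1/31897) + (6 + 96)*(-1/2538) = -25536*1/31897 + 102*(-1/2538) = -25536/31897 - 17/423 = -11343977/13492431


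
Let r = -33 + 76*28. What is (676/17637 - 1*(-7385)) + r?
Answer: 167199436/17637 ≈ 9480.0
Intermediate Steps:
r = 2095 (r = -33 + 2128 = 2095)
(676/17637 - 1*(-7385)) + r = (676/17637 - 1*(-7385)) + 2095 = (676*(1/17637) + 7385) + 2095 = (676/17637 + 7385) + 2095 = 130249921/17637 + 2095 = 167199436/17637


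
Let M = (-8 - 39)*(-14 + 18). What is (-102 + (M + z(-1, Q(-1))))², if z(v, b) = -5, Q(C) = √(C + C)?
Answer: 87025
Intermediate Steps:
Q(C) = √2*√C (Q(C) = √(2*C) = √2*√C)
M = -188 (M = -47*4 = -188)
(-102 + (M + z(-1, Q(-1))))² = (-102 + (-188 - 5))² = (-102 - 193)² = (-295)² = 87025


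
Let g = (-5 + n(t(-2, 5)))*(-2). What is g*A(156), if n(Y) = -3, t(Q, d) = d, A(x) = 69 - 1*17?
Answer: 832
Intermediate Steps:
A(x) = 52 (A(x) = 69 - 17 = 52)
g = 16 (g = (-5 - 3)*(-2) = -8*(-2) = 16)
g*A(156) = 16*52 = 832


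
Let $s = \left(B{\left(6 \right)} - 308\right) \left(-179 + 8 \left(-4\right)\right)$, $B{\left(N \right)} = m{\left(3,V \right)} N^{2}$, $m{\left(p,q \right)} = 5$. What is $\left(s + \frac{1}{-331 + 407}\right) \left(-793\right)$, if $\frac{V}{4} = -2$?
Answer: $- \frac{1627718937}{76} \approx -2.1417 \cdot 10^{7}$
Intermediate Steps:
$V = -8$ ($V = 4 \left(-2\right) = -8$)
$B{\left(N \right)} = 5 N^{2}$
$s = 27008$ ($s = \left(5 \cdot 6^{2} - 308\right) \left(-179 + 8 \left(-4\right)\right) = \left(5 \cdot 36 - 308\right) \left(-179 - 32\right) = \left(180 - 308\right) \left(-211\right) = \left(-128\right) \left(-211\right) = 27008$)
$\left(s + \frac{1}{-331 + 407}\right) \left(-793\right) = \left(27008 + \frac{1}{-331 + 407}\right) \left(-793\right) = \left(27008 + \frac{1}{76}\right) \left(-793\right) = \frac{2052609}{76} \left(-793\right) = - \frac{1627718937}{76}$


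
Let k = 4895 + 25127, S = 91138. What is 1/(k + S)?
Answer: 1/121160 ≈ 8.2536e-6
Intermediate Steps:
k = 30022
1/(k + S) = 1/(30022 + 91138) = 1/121160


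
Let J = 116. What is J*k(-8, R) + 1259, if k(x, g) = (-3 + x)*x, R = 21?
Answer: 11467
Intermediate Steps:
k(x, g) = x*(-3 + x)
J*k(-8, R) + 1259 = 116*(-8*(-3 - 8)) + 1259 = 116*(-8*(-11)) + 1259 = 116*88 + 1259 = 10208 + 1259 = 11467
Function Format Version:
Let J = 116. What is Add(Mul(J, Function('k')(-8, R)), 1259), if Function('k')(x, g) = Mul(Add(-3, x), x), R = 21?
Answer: 11467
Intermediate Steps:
Function('k')(x, g) = Mul(x, Add(-3, x))
Add(Mul(J, Function('k')(-8, R)), 1259) = Add(Mul(116, Mul(-8, Add(-3, -8))), 1259) = Add(Mul(116, Mul(-8, -11)), 1259) = Add(Mul(116, 88), 1259) = Add(10208, 1259) = 11467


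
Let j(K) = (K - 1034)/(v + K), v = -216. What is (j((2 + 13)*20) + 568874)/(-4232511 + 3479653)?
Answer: -23892341/31620036 ≈ -0.75561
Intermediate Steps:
j(K) = (-1034 + K)/(-216 + K) (j(K) = (K - 1034)/(-216 + K) = (-1034 + K)/(-216 + K))
(j((2 + 13)*20) + 568874)/(-4232511 + 3479653) = ((-1034 + (2 + 13)*20)/(-216 + (2 + 13)*20) + 568874)/(-4232511 + 3479653) = ((-1034 + 15*20)/(-216 + 15*20) + 568874)/(-752858) = ((-1034 + 300)/(-216 + 300) + 568874)*(-1/752858) = (-734/84 + 568874)*(-1/752858) = ((1/84)*(-734) + 568874)*(-1/752858) = (-367/42 + 568874)*(-1/752858) = (23892341/42)*(-1/752858) = -23892341/31620036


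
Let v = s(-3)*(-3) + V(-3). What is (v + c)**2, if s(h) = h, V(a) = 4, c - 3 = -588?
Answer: 327184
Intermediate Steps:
c = -585 (c = 3 - 588 = -585)
v = 13 (v = -3*(-3) + 4 = 9 + 4 = 13)
(v + c)**2 = (13 - 585)**2 = (-572)**2 = 327184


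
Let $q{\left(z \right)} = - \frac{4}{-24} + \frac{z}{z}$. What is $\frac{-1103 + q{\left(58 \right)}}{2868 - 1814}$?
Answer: $- \frac{6611}{6324} \approx -1.0454$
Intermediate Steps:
$q{\left(z \right)} = \frac{7}{6}$ ($q{\left(z \right)} = \left(-4\right) \left(- \frac{1}{24}\right) + 1 = \frac{1}{6} + 1 = \frac{7}{6}$)
$\frac{-1103 + q{\left(58 \right)}}{2868 - 1814} = \frac{-1103 + \frac{7}{6}}{2868 - 1814} = - \frac{6611}{6 \cdot 1054} = \left(- \frac{6611}{6}\right) \frac{1}{1054} = - \frac{6611}{6324}$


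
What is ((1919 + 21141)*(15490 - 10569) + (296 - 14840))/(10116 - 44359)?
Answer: -113463716/34243 ≈ -3313.5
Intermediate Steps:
((1919 + 21141)*(15490 - 10569) + (296 - 14840))/(10116 - 44359) = (23060*4921 - 14544)/(-34243) = (113478260 - 14544)*(-1/34243) = 113463716*(-1/34243) = -113463716/34243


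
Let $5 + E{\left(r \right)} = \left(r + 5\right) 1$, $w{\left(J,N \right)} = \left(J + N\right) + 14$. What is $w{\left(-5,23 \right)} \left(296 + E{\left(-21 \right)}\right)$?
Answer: $8800$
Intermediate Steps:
$w{\left(J,N \right)} = 14 + J + N$
$E{\left(r \right)} = r$ ($E{\left(r \right)} = -5 + \left(r + 5\right) 1 = -5 + \left(5 + r\right) 1 = -5 + \left(5 + r\right) = r$)
$w{\left(-5,23 \right)} \left(296 + E{\left(-21 \right)}\right) = \left(14 - 5 + 23\right) \left(296 - 21\right) = 32 \cdot 275 = 8800$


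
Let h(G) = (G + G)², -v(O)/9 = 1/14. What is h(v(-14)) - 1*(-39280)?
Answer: 1924801/49 ≈ 39282.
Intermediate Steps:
v(O) = -9/14
h(G) = 4*G² (h(G) = (2*G)² = 4*G²)
h(v(-14)) - 1*(-39280) = 4*(-9/14)² - 1*(-39280) = 4*(81/196) + 39280 = 81/49 + 39280 = 1924801/49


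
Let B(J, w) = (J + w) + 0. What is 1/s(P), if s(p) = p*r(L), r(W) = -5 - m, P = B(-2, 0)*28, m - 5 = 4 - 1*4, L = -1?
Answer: 1/560 ≈ 0.0017857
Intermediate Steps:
B(J, w) = J + w
m = 5 (m = 5 + (4 - 1*4) = 5 + (4 - 4) = 5 + 0 = 5)
P = -56 (P = (-2 + 0)*28 = -2*28 = -56)
r(W) = -10 (r(W) = -5 - 1*5 = -5 - 5 = -10)
s(p) = -10*p (s(p) = p*(-10) = -10*p)
1/s(P) = 1/(-10*(-56)) = 1/560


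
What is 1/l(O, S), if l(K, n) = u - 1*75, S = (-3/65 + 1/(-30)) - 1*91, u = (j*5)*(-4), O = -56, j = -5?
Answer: 1/25 ≈ 0.040000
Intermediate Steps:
u = 100 (u = -5*5*(-4) = -25*(-4) = 100)
S = -35521/390 (S = (-3*1/65 + 1*(-1/30)) - 91 = (-3/65 - 1/30) - 91 = -31/390 - 91 = -35521/390 ≈ -91.079)
l(K, n) = 25 (l(K, n) = 100 - 1*75 = 100 - 75 = 25)
1/l(O, S) = 1/25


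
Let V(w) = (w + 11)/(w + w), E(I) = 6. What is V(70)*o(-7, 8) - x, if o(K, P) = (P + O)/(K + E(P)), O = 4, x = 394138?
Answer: -13795073/35 ≈ -3.9415e+5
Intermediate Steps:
V(w) = (11 + w)/(2*w) (V(w) = (11 + w)/((2*w)) = (11 + w)*(1/(2*w)) = (11 + w)/(2*w))
o(K, P) = (4 + P)/(6 + K) (o(K, P) = (P + 4)/(K + 6) = (4 + P)/(6 + K))
V(70)*o(-7, 8) - x = ((½)*(11 + 70)/70)*((4 + 8)/(6 - 7)) - 1*394138 = ((½)*(1/70)*81)*(12/(-1)) - 394138 = 81*(-1*12)/140 - 394138 = (81/140)*(-12) - 394138 = -243/35 - 394138 = -13795073/35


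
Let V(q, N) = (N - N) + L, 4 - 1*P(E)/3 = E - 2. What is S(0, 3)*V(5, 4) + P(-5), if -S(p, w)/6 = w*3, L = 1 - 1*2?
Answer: 87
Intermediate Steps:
L = -1 (L = 1 - 2 = -1)
P(E) = 18 - 3*E (P(E) = 12 - 3*(E - 2) = 12 - 3*(-2 + E) = 12 + (6 - 3*E) = 18 - 3*E)
S(p, w) = -18*w (S(p, w) = -6*w*3 = -18*w)
V(q, N) = -1 (V(q, N) = (N - N) - 1 = 0 - 1 = -1)
S(0, 3)*V(5, 4) + P(-5) = -18*3*(-1) + (18 - 3*(-5)) = -54*(-1) + (18 + 15) = 54 + 33 = 87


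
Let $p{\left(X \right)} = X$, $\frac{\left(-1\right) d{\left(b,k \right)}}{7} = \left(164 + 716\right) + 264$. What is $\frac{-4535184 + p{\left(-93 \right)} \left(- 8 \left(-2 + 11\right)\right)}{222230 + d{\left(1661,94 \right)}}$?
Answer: $- \frac{2264244}{107111} \approx -21.139$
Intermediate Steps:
$d{\left(b,k \right)} = -8008$ ($d{\left(b,k \right)} = - 7 \left(\left(164 + 716\right) + 264\right) = - 7 \left(880 + 264\right) = \left(-7\right) 1144 = -8008$)
$\frac{-4535184 + p{\left(-93 \right)} \left(- 8 \left(-2 + 11\right)\right)}{222230 + d{\left(1661,94 \right)}} = \frac{-4535184 - 93 \left(- 8 \left(-2 + 11\right)\right)}{222230 - 8008} = \frac{-4535184 - 93 \left(\left(-8\right) 9\right)}{214222} = \left(-4535184 - -6696\right) \frac{1}{214222} = \left(-4535184 + 6696\right) \frac{1}{214222} = \left(-4528488\right) \frac{1}{214222} = - \frac{2264244}{107111}$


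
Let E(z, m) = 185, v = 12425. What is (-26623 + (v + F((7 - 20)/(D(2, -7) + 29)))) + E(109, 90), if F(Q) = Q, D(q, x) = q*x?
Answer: -210208/15 ≈ -14014.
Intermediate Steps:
(-26623 + (v + F((7 - 20)/(D(2, -7) + 29)))) + E(109, 90) = (-26623 + (12425 + (7 - 20)/(2*(-7) + 29))) + 185 = (-26623 + (12425 - 13/(-14 + 29))) + 185 = (-26623 + (12425 - 13/15)) + 185 = (-26623 + 186362/15) + 185 = -212983/15 + 185 = -210208/15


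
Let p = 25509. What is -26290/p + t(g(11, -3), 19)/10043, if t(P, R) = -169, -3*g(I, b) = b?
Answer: -24394681/23289717 ≈ -1.0474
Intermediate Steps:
g(I, b) = -b/3
-26290/p + t(g(11, -3), 19)/10043 = -26290/25509 - 169/10043 = -26290*1/25509 - 169*1/10043 = -2390/2319 - 169/10043 = -24394681/23289717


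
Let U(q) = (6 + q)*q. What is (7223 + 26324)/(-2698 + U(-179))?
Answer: 33547/28269 ≈ 1.1867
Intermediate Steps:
U(q) = q*(6 + q)
(7223 + 26324)/(-2698 + U(-179)) = (7223 + 26324)/(-2698 - 179*(6 - 179)) = 33547/(-2698 - 179*(-173)) = 33547/(-2698 + 30967) = 33547/28269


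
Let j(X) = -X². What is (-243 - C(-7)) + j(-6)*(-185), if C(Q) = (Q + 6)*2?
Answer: 6419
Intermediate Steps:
C(Q) = 12 + 2*Q (C(Q) = (6 + Q)*2 = 12 + 2*Q)
(-243 - C(-7)) + j(-6)*(-185) = (-243 - (12 + 2*(-7))) - 1*(-6)²*(-185) = (-243 - (12 - 14)) - 1*36*(-185) = (-243 - 1*(-2)) - 36*(-185) = (-243 + 2) + 6660 = -241 + 6660 = 6419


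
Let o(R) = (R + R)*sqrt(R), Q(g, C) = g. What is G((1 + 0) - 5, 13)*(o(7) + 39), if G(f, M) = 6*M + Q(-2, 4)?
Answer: 2964 + 1064*sqrt(7) ≈ 5779.1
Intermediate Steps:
G(f, M) = -2 + 6*M (G(f, M) = 6*M - 2 = -2 + 6*M)
o(R) = 2*R**(3/2) (o(R) = (2*R)*sqrt(R) = 2*R**(3/2))
G((1 + 0) - 5, 13)*(o(7) + 39) = (-2 + 6*13)*(2*7**(3/2) + 39) = (-2 + 78)*(2*(7*sqrt(7)) + 39) = 76*(14*sqrt(7) + 39) = 76*(39 + 14*sqrt(7)) = 2964 + 1064*sqrt(7)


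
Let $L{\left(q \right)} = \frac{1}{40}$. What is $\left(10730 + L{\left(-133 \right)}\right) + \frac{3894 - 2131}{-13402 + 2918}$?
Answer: $\frac{1124918191}{104840} \approx 10730.0$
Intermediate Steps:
$L{\left(q \right)} = \frac{1}{40}$
$\left(10730 + L{\left(-133 \right)}\right) + \frac{3894 - 2131}{-13402 + 2918} = \left(10730 + \frac{1}{40}\right) + \frac{3894 - 2131}{-13402 + 2918} = \frac{429201}{40} + \frac{1763}{-10484} = \frac{429201}{40} + 1763 \left(- \frac{1}{10484}\right) = \frac{429201}{40} - \frac{1763}{10484} = \frac{1124918191}{104840}$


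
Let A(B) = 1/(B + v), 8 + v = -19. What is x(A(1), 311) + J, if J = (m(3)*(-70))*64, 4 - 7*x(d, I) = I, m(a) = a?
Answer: -94387/7 ≈ -13484.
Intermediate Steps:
v = -27 (v = -8 - 19 = -27)
A(B) = 1/(-27 + B) (A(B) = 1/(B - 27) = 1/(-27 + B))
x(d, I) = 4/7 - I/7
J = -13440 (J = (3*(-70))*64 = -210*64 = -13440)
x(A(1), 311) + J = (4/7 - 1/7*311) - 13440 = (4/7 - 311/7) - 13440 = -307/7 - 13440 = -94387/7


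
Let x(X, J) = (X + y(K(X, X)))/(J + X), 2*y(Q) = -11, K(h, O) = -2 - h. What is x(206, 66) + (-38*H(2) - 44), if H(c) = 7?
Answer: -168239/544 ≈ -309.26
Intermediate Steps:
y(Q) = -11/2 (y(Q) = (1/2)*(-11) = -11/2)
x(X, J) = (-11/2 + X)/(J + X) (x(X, J) = (X - 11/2)/(J + X) = (-11/2 + X)/(J + X))
x(206, 66) + (-38*H(2) - 44) = (-11/2 + 206)/(66 + 206) + (-38*7 - 44) = (401/2)/272 + (-266 - 44) = (1/272)*(401/2) - 310 = 401/544 - 310 = -168239/544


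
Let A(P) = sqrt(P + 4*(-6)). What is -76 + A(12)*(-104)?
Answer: -76 - 208*I*sqrt(3) ≈ -76.0 - 360.27*I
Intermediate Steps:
A(P) = sqrt(-24 + P) (A(P) = sqrt(P - 24) = sqrt(-24 + P))
-76 + A(12)*(-104) = -76 + sqrt(-24 + 12)*(-104) = -76 + sqrt(-12)*(-104) = -76 + (2*I*sqrt(3))*(-104) = -76 - 208*I*sqrt(3)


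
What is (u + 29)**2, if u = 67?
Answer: 9216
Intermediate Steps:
(u + 29)**2 = (67 + 29)**2 = 96**2 = 9216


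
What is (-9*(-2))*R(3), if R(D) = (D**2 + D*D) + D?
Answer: 378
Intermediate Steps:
R(D) = D + 2*D**2 (R(D) = (D**2 + D**2) + D = 2*D**2 + D = D + 2*D**2)
(-9*(-2))*R(3) = (-9*(-2))*(3*(1 + 2*3)) = 18*(3*(1 + 6)) = 18*(3*7) = 18*21 = 378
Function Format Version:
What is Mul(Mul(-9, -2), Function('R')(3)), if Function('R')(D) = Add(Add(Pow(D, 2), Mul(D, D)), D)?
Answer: 378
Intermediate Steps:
Function('R')(D) = Add(D, Mul(2, Pow(D, 2))) (Function('R')(D) = Add(Add(Pow(D, 2), Pow(D, 2)), D) = Add(Mul(2, Pow(D, 2)), D) = Add(D, Mul(2, Pow(D, 2))))
Mul(Mul(-9, -2), Function('R')(3)) = Mul(Mul(-9, -2), Mul(3, Add(1, Mul(2, 3)))) = Mul(18, Mul(3, Add(1, 6))) = Mul(18, Mul(3, 7)) = Mul(18, 21) = 378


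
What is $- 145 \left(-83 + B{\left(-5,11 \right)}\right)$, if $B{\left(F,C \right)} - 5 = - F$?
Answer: $10585$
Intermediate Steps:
$B{\left(F,C \right)} = 5 - F$
$- 145 \left(-83 + B{\left(-5,11 \right)}\right) = - 145 \left(-83 + \left(5 - -5\right)\right) = - 145 \left(-83 + \left(5 + 5\right)\right) = - 145 \left(-83 + 10\right) = \left(-145\right) \left(-73\right) = 10585$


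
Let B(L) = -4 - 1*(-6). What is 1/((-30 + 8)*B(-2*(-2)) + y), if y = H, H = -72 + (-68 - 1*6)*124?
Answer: -1/9292 ≈ -0.00010762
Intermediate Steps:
B(L) = 2 (B(L) = -4 + 6 = 2)
H = -9248 (H = -72 + (-68 - 6)*124 = -72 - 74*124 = -72 - 9176 = -9248)
y = -9248
1/((-30 + 8)*B(-2*(-2)) + y) = 1/((-30 + 8)*2 - 9248) = 1/(-22*2 - 9248) = 1/(-44 - 9248) = 1/(-9292) = -1/9292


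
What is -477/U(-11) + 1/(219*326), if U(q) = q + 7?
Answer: 17027471/142788 ≈ 119.25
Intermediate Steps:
U(q) = 7 + q
-477/U(-11) + 1/(219*326) = -477/(7 - 11) + 1/(219*326) = -477/(-4) + (1/219)*(1/326) = -477*(-1/4) + 1/71394 = 477/4 + 1/71394 = 17027471/142788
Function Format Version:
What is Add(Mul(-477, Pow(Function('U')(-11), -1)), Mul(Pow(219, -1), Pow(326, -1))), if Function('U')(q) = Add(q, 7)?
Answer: Rational(17027471, 142788) ≈ 119.25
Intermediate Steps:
Function('U')(q) = Add(7, q)
Add(Mul(-477, Pow(Function('U')(-11), -1)), Mul(Pow(219, -1), Pow(326, -1))) = Add(Mul(-477, Pow(Add(7, -11), -1)), Mul(Pow(219, -1), Pow(326, -1))) = Add(Mul(-477, Pow(-4, -1)), Mul(Rational(1, 219), Rational(1, 326))) = Add(Mul(-477, Rational(-1, 4)), Rational(1, 71394)) = Add(Rational(477, 4), Rational(1, 71394)) = Rational(17027471, 142788)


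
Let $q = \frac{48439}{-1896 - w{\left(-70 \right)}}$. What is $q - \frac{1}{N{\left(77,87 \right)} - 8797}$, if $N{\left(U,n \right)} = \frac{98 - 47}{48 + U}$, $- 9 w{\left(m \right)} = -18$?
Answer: $- \frac{13315506934}{521747863} \approx -25.521$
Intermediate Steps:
$w{\left(m \right)} = 2$ ($w{\left(m \right)} = \left(- \frac{1}{9}\right) \left(-18\right) = 2$)
$N{\left(U,n \right)} = \frac{51}{48 + U}$
$q = - \frac{48439}{1898}$ ($q = \frac{48439}{-1896 - 2} = \frac{48439}{-1898} = 48439 \left(- \frac{1}{1898}\right) = - \frac{48439}{1898} \approx -25.521$)
$q - \frac{1}{N{\left(77,87 \right)} - 8797} = - \frac{48439}{1898} - \frac{1}{\frac{51}{48 + 77} - 8797} = - \frac{48439}{1898} - \frac{1}{\frac{51}{125} - 8797} = - \frac{48439}{1898} - \frac{1}{- \frac{1099574}{125}} = - \frac{48439}{1898} - - \frac{125}{1099574} = - \frac{48439}{1898} + \frac{125}{1099574} = - \frac{13315506934}{521747863}$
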